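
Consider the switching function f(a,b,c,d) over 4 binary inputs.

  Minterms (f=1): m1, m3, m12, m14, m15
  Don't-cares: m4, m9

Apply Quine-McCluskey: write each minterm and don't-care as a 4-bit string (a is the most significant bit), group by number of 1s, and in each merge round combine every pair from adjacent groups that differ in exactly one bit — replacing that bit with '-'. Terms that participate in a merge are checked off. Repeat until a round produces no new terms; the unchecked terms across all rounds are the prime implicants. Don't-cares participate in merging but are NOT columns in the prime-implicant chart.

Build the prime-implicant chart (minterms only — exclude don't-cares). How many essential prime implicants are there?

2

Round 0: 0001✓ 0011✓ 0100✓ 1001✓ 1100✓ 1110✓ 1111✓
Round 1: -001 -100 00-1 11-0 111-
PIs = {-001, -100, 00-1, 11-0, 111-}
Coverage chart:
  m1: -001,00-1
  m3: 00-1 ←essential
  m12: -100,11-0
  m14: 11-0,111-
  m15: 111- ←essential
Essential: 00-1, 111-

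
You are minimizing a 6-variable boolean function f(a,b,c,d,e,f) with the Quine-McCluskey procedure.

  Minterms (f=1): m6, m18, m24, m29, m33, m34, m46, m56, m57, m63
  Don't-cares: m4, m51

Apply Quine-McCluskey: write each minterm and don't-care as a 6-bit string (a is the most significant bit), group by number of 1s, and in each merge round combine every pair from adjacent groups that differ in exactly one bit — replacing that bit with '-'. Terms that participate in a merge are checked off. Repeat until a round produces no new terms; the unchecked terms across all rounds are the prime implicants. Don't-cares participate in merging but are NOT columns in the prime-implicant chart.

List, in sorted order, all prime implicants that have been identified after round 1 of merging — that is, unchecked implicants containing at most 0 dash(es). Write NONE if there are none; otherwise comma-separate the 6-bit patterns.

010010, 011101, 100001, 100010, 101110, 110011, 111111

[col 0] 000100*, 000110*, 010010, 011000*, 011101, 100001, 100010, 101110, 110011, 111000*, 111001*, 111111
[col 1] -11000, 0001-0, 11100-
Prime implicants: -11000, 0001-0, 010010, 011101, 100001, 100010, 101110, 110011, 11100-, 111111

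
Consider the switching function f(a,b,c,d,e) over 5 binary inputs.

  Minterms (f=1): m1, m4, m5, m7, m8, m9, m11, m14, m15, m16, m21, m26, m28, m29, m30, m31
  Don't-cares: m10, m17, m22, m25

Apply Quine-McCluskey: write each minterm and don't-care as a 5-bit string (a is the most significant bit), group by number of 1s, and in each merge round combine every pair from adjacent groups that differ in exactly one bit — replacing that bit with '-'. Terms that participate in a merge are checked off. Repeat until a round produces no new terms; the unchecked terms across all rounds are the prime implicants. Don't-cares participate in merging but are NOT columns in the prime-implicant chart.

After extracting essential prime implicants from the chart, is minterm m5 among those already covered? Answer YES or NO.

YES

[col 0] 00001*, 00100*, 00101*, 00111*, 01000*, 01001*, 01010*, 01011*, 01110*, 01111*, 10000*, 10001*, 10101*, 10110*, 11001*, 11010*, 11100*, 11101*, 11110*, 11111*
[col 1] -0001*, -0101*, -1001*, -1010*, -1110*, -1111*, 0-001*, 0-111, 00-01*, 001-1, 0010-, 01-10*, 01-11*, 010-0*, 010-1*, 0100-*, 0101-*, 0111-*, 1-001*, 1-101*, 1-110, 10-01*, 1000-, 11-01*, 11-10*, 111-0*, 111-1*, 1110-*, 1111-*
[col 2] --001, -0-01, -1-10, -111-, 01-1-, 010--, 1--01, 111--
Prime implicants: --001, -0-01, -1-10, -111-, 0-111, 001-1, 0010-, 01-1-, 010--, 1--01, 1-110, 1000-, 111--
PI chart (minterm → PIs covering it):
  1 | --001,-0-01
  4 | 0010-  (sole → essential)
  5 | -0-01,001-1,0010-
  7 | 0-111,001-1
  8 | 010--  (sole → essential)
  9 | --001,010--
  11 | 01-1-,010--
  14 | -1-10,-111-,01-1-
  15 | -111-,0-111,01-1-
  16 | 1000-  (sole → essential)
  21 | -0-01,1--01
  26 | -1-10  (sole → essential)
  28 | 111--  (sole → essential)
  29 | 1--01,111--
  30 | -1-10,-111-,1-110,111--
  31 | -111-,111--
Essential prime implicants: -1-10, 0010-, 010--, 1000-, 111--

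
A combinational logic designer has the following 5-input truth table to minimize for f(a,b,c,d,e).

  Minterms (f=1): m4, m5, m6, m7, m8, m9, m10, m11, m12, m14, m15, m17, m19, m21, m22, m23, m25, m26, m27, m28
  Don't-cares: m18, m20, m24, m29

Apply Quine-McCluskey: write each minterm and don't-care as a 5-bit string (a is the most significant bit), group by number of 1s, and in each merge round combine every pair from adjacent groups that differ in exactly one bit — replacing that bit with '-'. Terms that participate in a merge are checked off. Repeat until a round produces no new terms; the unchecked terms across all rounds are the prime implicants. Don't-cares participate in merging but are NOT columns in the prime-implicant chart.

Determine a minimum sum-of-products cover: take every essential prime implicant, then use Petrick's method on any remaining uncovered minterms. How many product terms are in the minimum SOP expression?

size-2^0 implicants → 00100(✓)  00101(✓)  00110(✓)  00111(✓)  01000(✓)  01001(✓)  01010(✓)  01011(✓)  01100(✓)  01110(✓)  01111(✓)  10001(✓)  10010(✓)  10011(✓)  10100(✓)  10101(✓)  10110(✓)  10111(✓)  11000(✓)  11001(✓)  11010(✓)  11011(✓)  11100(✓)  11101(✓)
size-2^1 implicants → -0100(✓)  -0101(✓)  -0110(✓)  -0111(✓)  -1000(✓)  -1001(✓)  -1010(✓)  -1011(✓)  -1100(✓)  0-100(✓)  0-110(✓)  0-111(✓)  001-0(✓)  001-1(✓)  0010-(✓)  0011-(✓)  01-00(✓)  01-10(✓)  01-11(✓)  010-0(✓)  010-1(✓)  0100-(✓)  0101-(✓)  011-0(✓)  0111-(✓)  1-001(✓)  1-010(✓)  1-011(✓)  1-100(✓)  1-101(✓)  10-01(✓)  10-10(✓)  10-11(✓)  100-1(✓)  1001-(✓)  101-0(✓)  101-1(✓)  1010-(✓)  1011-(✓)  11-00(✓)  11-01(✓)  110-0(✓)  110-1(✓)  1100-(✓)  1101-(✓)  1110-(✓)
size-2^2 implicants → --100  -01-0(✓)  -01-1(✓)  -010-(✓)  -011-(✓)  -1-00  -10-0(✓)  -10-1(✓)  -100-(✓)  -101-(✓)  0-1-0  0-11-  001--(✓)  01--0  01-1-  010--(✓)  1--01  1-0-1  1-01-  1-10-  10--1  10-1-  101--(✓)  11-0-  110--(✓)
size-2^3 implicants → -01--  -10--
Unchecked terms (primes): --100, -01--, -1-00, -10--, 0-1-0, 0-11-, 01--0, 01-1-, 1--01, 1-0-1, 1-01-, 1-10-, 10--1, 10-1-, 11-0-
Minterm coverage:
  m4 ⊆ --100,-01--,0-1-0
  m5 ⊆ -01-- [E]
  m6 ⊆ -01--,0-1-0,0-11-
  m7 ⊆ -01--,0-11-
  m8 ⊆ -1-00,-10--,01--0
  m9 ⊆ -10-- [E]
  m10 ⊆ -10--,01--0,01-1-
  m11 ⊆ -10--,01-1-
  m12 ⊆ --100,-1-00,0-1-0,01--0
  m14 ⊆ 0-1-0,0-11-,01--0,01-1-
  m15 ⊆ 0-11-,01-1-
  m17 ⊆ 1--01,1-0-1,10--1
  m19 ⊆ 1-0-1,1-01-,10--1,10-1-
  m21 ⊆ -01--,1--01,1-10-,10--1
  m22 ⊆ -01--,10-1-
  m23 ⊆ -01--,10--1,10-1-
  m25 ⊆ -10--,1--01,1-0-1,11-0-
  m26 ⊆ -10--,1-01-
  m27 ⊆ -10--,1-0-1,1-01-
  m28 ⊆ --100,-1-00,1-10-,11-0-
E = {-01--, -10--}
Petrick residual → --100, 0-11-, 1-0-1
Cover = cd'e' + b'c + bc' + a'cd + ac'e  |cover|=5

5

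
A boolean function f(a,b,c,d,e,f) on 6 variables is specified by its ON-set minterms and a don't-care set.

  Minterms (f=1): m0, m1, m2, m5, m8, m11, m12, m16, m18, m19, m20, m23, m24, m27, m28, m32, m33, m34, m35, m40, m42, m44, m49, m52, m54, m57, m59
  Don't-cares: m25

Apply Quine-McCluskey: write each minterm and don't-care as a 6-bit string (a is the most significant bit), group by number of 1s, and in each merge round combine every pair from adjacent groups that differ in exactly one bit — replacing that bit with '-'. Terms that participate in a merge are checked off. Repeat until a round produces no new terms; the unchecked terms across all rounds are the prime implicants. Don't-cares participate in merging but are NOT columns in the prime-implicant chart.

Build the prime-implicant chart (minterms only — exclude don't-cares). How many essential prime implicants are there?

Round 0: 000000✓ 000001✓ 000010✓ 000101✓ 001000✓ 001011✓ 001100✓ 010000✓ 010010✓ 010011✓ 010100✓ 010111✓ 011000✓ 011001✓ 011011✓ 011100✓ 100000✓ 100001✓ 100010✓ 100011✓ 101000✓ 101010✓ 101100✓ 110001✓ 110100✓ 110110✓ 111001✓ 111011✓
Round 1: -00000✓ -00001✓ -00010✓ -01000✓ -01100✓ -10100 -11001✓ -11011✓ 0-0000✓ 0-0010✓ 0-1000✓ 0-1011 0-1100✓ 00-000✓ 000-01 0000-0✓ 00000-✓ 001-00✓ 01-000✓ 01-011 01-100✓ 010-00✓ 010-11 0100-0✓ 01001- 011-00✓ 0110-1✓ 01100- 1-0001 10-000✓ 10-010✓ 1000-0✓ 1000-1✓ 10000-✓ 10001-✓ 101-00✓ 1010-0✓ 11-001 1101-0 1110-1✓
Round 2: -0-000 -000-0 -0000- -01-00 -110-1 0--000 0-00-0 0-1-00 01--00 10-0-0 1000--
PIs = {-0-000, -000-0, -0000-, -01-00, -10100, -110-1, 0--000, 0-00-0, 0-1-00, 0-1011, 000-01, 01--00, 01-011, 010-11, 01001-, 01100-, 1-0001, 10-0-0, 1000--, 11-001, 1101-0}
Coverage chart:
  m0: -0-000,-000-0,-0000-,0--000,0-00-0
  m1: -0000-,000-01
  m2: -000-0,0-00-0
  m5: 000-01 ←essential
  m8: -0-000,-01-00,0--000,0-1-00
  m11: 0-1011 ←essential
  m12: -01-00,0-1-00
  m16: 0--000,0-00-0,01--00
  m18: 0-00-0,01001-
  m19: 01-011,010-11,01001-
  m20: -10100,01--00
  m23: 010-11 ←essential
  m24: 0--000,0-1-00,01--00,01100-
  m27: -110-1,0-1011,01-011
  m28: 0-1-00,01--00
  m32: -0-000,-000-0,-0000-,10-0-0,1000--
  m33: -0000-,1-0001,1000--
  m34: -000-0,10-0-0,1000--
  m35: 1000-- ←essential
  m40: -0-000,-01-00,10-0-0
  m42: 10-0-0 ←essential
  m44: -01-00 ←essential
  m49: 1-0001,11-001
  m52: -10100,1101-0
  m54: 1101-0 ←essential
  m57: -110-1,11-001
  m59: -110-1 ←essential
Essential: -01-00, -110-1, 0-1011, 000-01, 010-11, 10-0-0, 1000--, 1101-0

8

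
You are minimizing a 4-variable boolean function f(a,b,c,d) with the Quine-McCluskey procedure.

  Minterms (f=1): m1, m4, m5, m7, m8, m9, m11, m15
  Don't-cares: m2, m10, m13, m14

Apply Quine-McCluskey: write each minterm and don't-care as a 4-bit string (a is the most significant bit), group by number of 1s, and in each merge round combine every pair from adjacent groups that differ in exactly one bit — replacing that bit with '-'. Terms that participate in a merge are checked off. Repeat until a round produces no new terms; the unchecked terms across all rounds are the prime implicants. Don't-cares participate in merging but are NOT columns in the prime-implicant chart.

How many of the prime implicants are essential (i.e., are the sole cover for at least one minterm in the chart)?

4

[col 0] 0001*, 0010*, 0100*, 0101*, 0111*, 1000*, 1001*, 1010*, 1011*, 1101*, 1110*, 1111*
[col 1] -001*, -010, -101*, -111*, 0-01*, 01-1*, 010-, 1-01*, 1-10*, 1-11*, 10-0*, 10-1*, 100-*, 101-*, 11-1*, 111-*
[col 2] --01, -1-1, 1--1, 1-1-, 10--
Prime implicants: --01, -010, -1-1, 010-, 1--1, 1-1-, 10--
PI chart (minterm → PIs covering it):
  1 | --01  (sole → essential)
  4 | 010-  (sole → essential)
  5 | --01,-1-1,010-
  7 | -1-1  (sole → essential)
  8 | 10--  (sole → essential)
  9 | --01,1--1,10--
  11 | 1--1,1-1-,10--
  15 | -1-1,1--1,1-1-
Essential prime implicants: --01, -1-1, 010-, 10--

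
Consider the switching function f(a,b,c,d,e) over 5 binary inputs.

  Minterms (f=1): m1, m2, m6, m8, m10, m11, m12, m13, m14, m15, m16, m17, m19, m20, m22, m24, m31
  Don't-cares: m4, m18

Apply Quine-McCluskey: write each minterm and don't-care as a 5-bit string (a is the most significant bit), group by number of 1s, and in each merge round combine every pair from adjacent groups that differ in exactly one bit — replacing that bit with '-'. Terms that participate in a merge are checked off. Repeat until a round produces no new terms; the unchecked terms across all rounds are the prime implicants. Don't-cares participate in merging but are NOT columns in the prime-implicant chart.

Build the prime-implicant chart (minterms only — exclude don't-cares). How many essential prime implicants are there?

5

[col 0] 00001*, 00010*, 00100*, 00110*, 01000*, 01010*, 01011*, 01100*, 01101*, 01110*, 01111*, 10000*, 10001*, 10010*, 10011*, 10100*, 10110*, 11000*, 11111*
[col 1] -0001, -0010*, -0100*, -0110*, -1000, -1111, 0-010*, 0-100*, 0-110*, 00-10*, 001-0*, 01-00*, 01-10*, 01-11*, 010-0*, 0101-*, 011-0*, 011-1*, 0110-*, 0111-*, 1-000, 10-00*, 10-10*, 100-0*, 100-1*, 1000-*, 1001-*, 101-0*
[col 2] -0-10, -01-0, 0--10, 0-1-0, 01--0, 01-1-, 011--, 10--0, 100--
Prime implicants: -0-10, -0001, -01-0, -1000, -1111, 0--10, 0-1-0, 01--0, 01-1-, 011--, 1-000, 10--0, 100--
PI chart (minterm → PIs covering it):
  1 | -0001  (sole → essential)
  2 | -0-10,0--10
  6 | -0-10,-01-0,0--10,0-1-0
  8 | -1000,01--0
  10 | 0--10,01--0,01-1-
  11 | 01-1-  (sole → essential)
  12 | 0-1-0,01--0,011--
  13 | 011--  (sole → essential)
  14 | 0--10,0-1-0,01--0,01-1-,011--
  15 | -1111,01-1-,011--
  16 | 1-000,10--0,100--
  17 | -0001,100--
  19 | 100--  (sole → essential)
  20 | -01-0,10--0
  22 | -0-10,-01-0,10--0
  24 | -1000,1-000
  31 | -1111  (sole → essential)
Essential prime implicants: -0001, -1111, 01-1-, 011--, 100--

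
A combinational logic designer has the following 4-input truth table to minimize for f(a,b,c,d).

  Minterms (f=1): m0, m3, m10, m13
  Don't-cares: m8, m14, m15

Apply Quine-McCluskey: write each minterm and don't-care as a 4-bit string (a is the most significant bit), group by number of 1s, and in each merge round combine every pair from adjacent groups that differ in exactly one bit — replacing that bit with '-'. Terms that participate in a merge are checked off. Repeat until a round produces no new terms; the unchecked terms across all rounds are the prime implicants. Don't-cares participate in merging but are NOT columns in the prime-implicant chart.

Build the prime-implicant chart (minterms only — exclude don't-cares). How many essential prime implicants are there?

size-2^0 implicants → 0000(✓)  0011  1000(✓)  1010(✓)  1101(✓)  1110(✓)  1111(✓)
size-2^1 implicants → -000  1-10  10-0  11-1  111-
Unchecked terms (primes): -000, 0011, 1-10, 10-0, 11-1, 111-
Minterm coverage:
  m0 ⊆ -000 [E]
  m3 ⊆ 0011 [E]
  m10 ⊆ 1-10,10-0
  m13 ⊆ 11-1 [E]
E = {-000, 0011, 11-1}

3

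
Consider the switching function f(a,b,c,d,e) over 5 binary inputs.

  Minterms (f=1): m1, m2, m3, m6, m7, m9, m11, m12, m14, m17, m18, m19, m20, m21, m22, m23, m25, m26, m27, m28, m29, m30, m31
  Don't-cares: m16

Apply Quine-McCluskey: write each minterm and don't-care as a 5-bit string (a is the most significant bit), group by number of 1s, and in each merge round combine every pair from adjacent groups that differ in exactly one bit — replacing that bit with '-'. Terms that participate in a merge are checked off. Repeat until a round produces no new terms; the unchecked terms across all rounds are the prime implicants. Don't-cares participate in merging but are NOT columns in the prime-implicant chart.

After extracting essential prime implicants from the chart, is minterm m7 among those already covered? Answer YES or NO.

Round 0: 00001✓ 00010✓ 00011✓ 00110✓ 00111✓ 01001✓ 01011✓ 01100✓ 01110✓ 10000✓ 10001✓ 10010✓ 10011✓ 10100✓ 10101✓ 10110✓ 10111✓ 11001✓ 11010✓ 11011✓ 11100✓ 11101✓ 11110✓ 11111✓
Round 1: -0001✓ -0010✓ -0011✓ -0110✓ -0111✓ -1001✓ -1011✓ -1100✓ -1110✓ 0-001✓ 0-011✓ 0-110✓ 00-10✓ 00-11✓ 000-1✓ 0001-✓ 0011-✓ 010-1✓ 011-0✓ 1-001✓ 1-010✓ 1-011✓ 1-100✓ 1-101✓ 1-110✓ 1-111✓ 10-00✓ 10-01✓ 10-10✓ 10-11✓ 100-0✓ 100-1✓ 1000-✓ 1001-✓ 101-0✓ 101-1✓ 1010-✓ 1011-✓ 11-01✓ 11-10✓ 11-11✓ 110-1✓ 1101-✓ 111-0✓ 111-1✓ 1110-✓ 1111-✓
Round 2: --001✓ --011✓ --110 -0-10✓ -0-11✓ -00-1✓ -001-✓ -011-✓ -10-1✓ -11-0 0-0-1✓ 00-1-✓ 1--01✓ 1--10✓ 1--11✓ 1-0-1✓ 1-01-✓ 1-1-0✓ 1-1-1✓ 1-10-✓ 1-11-✓ 10--0✓ 10--1✓ 10-0-✓ 10-1-✓ 100--✓ 101--✓ 11--1✓ 11-1-✓ 111--✓
Round 3: --0-1 -0-1- 1---1 1--1- 1-1-- 10---
PIs = {--0-1, --110, -0-1-, -11-0, 1---1, 1--1-, 1-1--, 10---}
Coverage chart:
  m1: --0-1 ←essential
  m2: -0-1- ←essential
  m3: --0-1,-0-1-
  m6: --110,-0-1-
  m7: -0-1- ←essential
  m9: --0-1 ←essential
  m11: --0-1 ←essential
  m12: -11-0 ←essential
  m14: --110,-11-0
  m17: --0-1,1---1,10---
  m18: -0-1-,1--1-,10---
  m19: --0-1,-0-1-,1---1,1--1-,10---
  m20: 1-1--,10---
  m21: 1---1,1-1--,10---
  m22: --110,-0-1-,1--1-,1-1--,10---
  m23: -0-1-,1---1,1--1-,1-1--,10---
  m25: --0-1,1---1
  m26: 1--1- ←essential
  m27: --0-1,1---1,1--1-
  m28: -11-0,1-1--
  m29: 1---1,1-1--
  m30: --110,-11-0,1--1-,1-1--
  m31: 1---1,1--1-,1-1--
Essential: --0-1, -0-1-, -11-0, 1--1-

YES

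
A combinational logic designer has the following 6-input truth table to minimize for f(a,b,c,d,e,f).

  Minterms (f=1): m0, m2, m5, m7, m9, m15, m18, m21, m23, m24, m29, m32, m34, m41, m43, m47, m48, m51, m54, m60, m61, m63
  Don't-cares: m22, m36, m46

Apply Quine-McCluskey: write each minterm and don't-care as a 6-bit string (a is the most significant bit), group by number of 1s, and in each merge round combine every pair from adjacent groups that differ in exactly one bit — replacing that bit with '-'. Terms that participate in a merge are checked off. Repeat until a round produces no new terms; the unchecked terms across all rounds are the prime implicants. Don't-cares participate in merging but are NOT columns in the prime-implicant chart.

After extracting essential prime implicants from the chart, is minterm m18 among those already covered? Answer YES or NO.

NO

[col 0] 000000*, 000010*, 000101*, 000111*, 001001*, 001111*, 010010*, 010101*, 010110*, 010111*, 011000, 011101*, 100000*, 100010*, 100100*, 101001*, 101011*, 101110*, 101111*, 110000*, 110011, 110110*, 111100*, 111101*, 111111*
[col 1] -00000*, -00010*, -01001, -01111, -10110, -11101, 0-0010, 0-0101*, 0-0111*, 00-111, 0000-0*, 0001-1*, 01-101, 010-10, 0101-1*, 01011-, 1-0000, 1-1111, 100-00, 1000-0*, 101-11, 1010-1, 10111-, 1111-1, 11110-
[col 2] -000-0, 0-01-1
Prime implicants: -000-0, -01001, -01111, -10110, -11101, 0-0010, 0-01-1, 00-111, 01-101, 010-10, 01011-, 011000, 1-0000, 1-1111, 100-00, 101-11, 1010-1, 10111-, 110011, 1111-1, 11110-
PI chart (minterm → PIs covering it):
  0 | -000-0  (sole → essential)
  2 | -000-0,0-0010
  5 | 0-01-1  (sole → essential)
  7 | 0-01-1,00-111
  9 | -01001  (sole → essential)
  15 | -01111,00-111
  18 | 0-0010,010-10
  21 | 0-01-1,01-101
  23 | 0-01-1,01011-
  24 | 011000  (sole → essential)
  29 | -11101,01-101
  32 | -000-0,1-0000,100-00
  34 | -000-0  (sole → essential)
  41 | -01001,1010-1
  43 | 101-11,1010-1
  47 | -01111,1-1111,101-11,10111-
  48 | 1-0000  (sole → essential)
  51 | 110011  (sole → essential)
  54 | -10110  (sole → essential)
  60 | 11110-  (sole → essential)
  61 | -11101,1111-1,11110-
  63 | 1-1111,1111-1
Essential prime implicants: -000-0, -01001, -10110, 0-01-1, 011000, 1-0000, 110011, 11110-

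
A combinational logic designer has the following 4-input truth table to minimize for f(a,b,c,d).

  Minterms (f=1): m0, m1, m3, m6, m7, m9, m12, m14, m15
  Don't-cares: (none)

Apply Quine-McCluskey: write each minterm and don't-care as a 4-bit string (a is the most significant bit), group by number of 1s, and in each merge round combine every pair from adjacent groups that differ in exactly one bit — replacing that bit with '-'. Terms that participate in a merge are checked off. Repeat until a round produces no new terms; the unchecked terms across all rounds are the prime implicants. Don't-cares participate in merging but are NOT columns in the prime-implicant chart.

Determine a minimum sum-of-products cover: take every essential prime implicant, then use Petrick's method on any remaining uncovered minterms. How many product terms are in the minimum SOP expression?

size-2^0 implicants → 0000(✓)  0001(✓)  0011(✓)  0110(✓)  0111(✓)  1001(✓)  1100(✓)  1110(✓)  1111(✓)
size-2^1 implicants → -001  -110(✓)  -111(✓)  0-11  00-1  000-  011-(✓)  11-0  111-(✓)
size-2^2 implicants → -11-
Unchecked terms (primes): -001, -11-, 0-11, 00-1, 000-, 11-0
Minterm coverage:
  m0 ⊆ 000- [E]
  m1 ⊆ -001,00-1,000-
  m3 ⊆ 0-11,00-1
  m6 ⊆ -11- [E]
  m7 ⊆ -11-,0-11
  m9 ⊆ -001 [E]
  m12 ⊆ 11-0 [E]
  m14 ⊆ -11-,11-0
  m15 ⊆ -11- [E]
E = {-001, -11-, 000-, 11-0}
Petrick residual → 0-11
Cover = b'c'd + bc + a'cd + a'b'c' + abd'  |cover|=5

5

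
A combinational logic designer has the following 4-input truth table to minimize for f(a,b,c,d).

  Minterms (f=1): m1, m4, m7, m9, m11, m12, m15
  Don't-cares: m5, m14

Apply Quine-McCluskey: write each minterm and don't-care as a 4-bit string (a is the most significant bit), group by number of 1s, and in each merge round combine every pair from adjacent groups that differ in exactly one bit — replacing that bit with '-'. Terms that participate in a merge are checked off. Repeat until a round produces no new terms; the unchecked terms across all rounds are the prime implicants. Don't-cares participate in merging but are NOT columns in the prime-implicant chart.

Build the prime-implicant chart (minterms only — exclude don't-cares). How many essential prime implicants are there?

0

Round 0: 0001✓ 0100✓ 0101✓ 0111✓ 1001✓ 1011✓ 1100✓ 1110✓ 1111✓
Round 1: -001 -100 -111 0-01 01-1 010- 1-11 10-1 11-0 111-
PIs = {-001, -100, -111, 0-01, 01-1, 010-, 1-11, 10-1, 11-0, 111-}
Coverage chart:
  m1: -001,0-01
  m4: -100,010-
  m7: -111,01-1
  m9: -001,10-1
  m11: 1-11,10-1
  m12: -100,11-0
  m15: -111,1-11,111-
(no essential prime implicants)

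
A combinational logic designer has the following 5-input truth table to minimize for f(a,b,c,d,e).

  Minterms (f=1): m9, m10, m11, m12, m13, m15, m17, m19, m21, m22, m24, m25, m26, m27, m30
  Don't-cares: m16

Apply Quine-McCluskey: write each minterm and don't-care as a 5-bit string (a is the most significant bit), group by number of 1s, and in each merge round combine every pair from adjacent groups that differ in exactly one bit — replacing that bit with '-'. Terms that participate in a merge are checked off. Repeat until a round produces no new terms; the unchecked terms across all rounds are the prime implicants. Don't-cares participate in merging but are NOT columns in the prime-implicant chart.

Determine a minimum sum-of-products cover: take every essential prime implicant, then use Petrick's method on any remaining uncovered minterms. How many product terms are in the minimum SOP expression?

[col 0] 01001*, 01010*, 01011*, 01100*, 01101*, 01111*, 10000*, 10001*, 10011*, 10101*, 10110*, 11000*, 11001*, 11010*, 11011*, 11110*
[col 1] -1001*, -1010*, -1011*, 01-01*, 01-11*, 010-1*, 0101-*, 011-1*, 0110-, 1-000*, 1-001*, 1-011*, 1-110, 10-01, 100-1*, 1000-*, 11-10, 110-0*, 110-1*, 1100-*, 1101-*
[col 2] -10-1, -101-, 01--1, 1-0-1, 1-00-, 110--
Prime implicants: -10-1, -101-, 01--1, 0110-, 1-0-1, 1-00-, 1-110, 10-01, 11-10, 110--
PI chart (minterm → PIs covering it):
  9 | -10-1,01--1
  10 | -101-  (sole → essential)
  11 | -10-1,-101-,01--1
  12 | 0110-  (sole → essential)
  13 | 01--1,0110-
  15 | 01--1  (sole → essential)
  17 | 1-0-1,1-00-,10-01
  19 | 1-0-1  (sole → essential)
  21 | 10-01  (sole → essential)
  22 | 1-110  (sole → essential)
  24 | 1-00-,110--
  25 | -10-1,1-0-1,1-00-,110--
  26 | -101-,11-10,110--
  27 | -10-1,-101-,1-0-1,110--
  30 | 1-110,11-10
Essential prime implicants: -101-, 01--1, 0110-, 1-0-1, 1-110, 10-01
Petrick residual → 1-00-
Minimum SOP uses 7 PIs: bc'd + a'be + a'bcd' + ac'e + ac'd' + acde' + ab'd'e

7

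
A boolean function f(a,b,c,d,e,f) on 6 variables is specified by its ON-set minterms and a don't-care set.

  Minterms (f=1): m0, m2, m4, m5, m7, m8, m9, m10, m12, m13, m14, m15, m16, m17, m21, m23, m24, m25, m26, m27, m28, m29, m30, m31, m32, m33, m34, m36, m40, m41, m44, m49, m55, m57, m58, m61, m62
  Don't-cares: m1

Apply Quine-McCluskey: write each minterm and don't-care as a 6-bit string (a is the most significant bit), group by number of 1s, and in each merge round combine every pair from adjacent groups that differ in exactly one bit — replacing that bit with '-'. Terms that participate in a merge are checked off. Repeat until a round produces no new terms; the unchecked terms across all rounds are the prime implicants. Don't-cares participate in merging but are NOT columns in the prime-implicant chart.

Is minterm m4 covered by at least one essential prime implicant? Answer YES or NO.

YES

Round 0: 000000✓ 000001✓ 000010✓ 000100✓ 000101✓ 000111✓ 001000✓ 001001✓ 001010✓ 001100✓ 001101✓ 001110✓ 001111✓ 010000✓ 010001✓ 010101✓ 010111✓ 011000✓ 011001✓ 011010✓ 011011✓ 011100✓ 011101✓ 011110✓ 011111✓ 100000✓ 100001✓ 100010✓ 100100✓ 101000✓ 101001✓ 101100✓ 110001✓ 110111✓ 111001✓ 111010✓ 111101✓ 111110✓
Round 1: -00000✓ -00001✓ -00010✓ -00100✓ -01000✓ -01001✓ -01100✓ -10001✓ -10111 -11001✓ -11010✓ -11101✓ -11110✓ 0-0000✓ 0-0001✓ 0-0101✓ 0-0111✓ 0-1000✓ 0-1001✓ 0-1010✓ 0-1100✓ 0-1101✓ 0-1110✓ 0-1111✓ 00-000✓ 00-001✓ 00-010✓ 00-100✓ 00-101✓ 00-111✓ 000-00✓ 000-01✓ 0000-0✓ 00000-✓ 0001-1✓ 00010-✓ 001-00✓ 001-01✓ 001-10✓ 0010-0✓ 00100-✓ 0011-0✓ 0011-1✓ 00110-✓ 00111-✓ 01-000✓ 01-001✓ 01-101✓ 01-111✓ 010-01✓ 01000-✓ 0101-1✓ 011-00✓ 011-01✓ 011-10✓ 011-11✓ 0110-0✓ 0110-1✓ 01100-✓ 01101-✓ 0111-0✓ 0111-1✓ 01110-✓ 01111-✓ 1-0001✓ 1-1001✓ 10-000✓ 10-001✓ 10-100✓ 100-00✓ 1000-0✓ 10000-✓ 101-00✓ 10100-✓ 11-001✓ 111-01✓ 111-10✓
Round 2: --0001✓ --1001✓ -0-000✓ -0-001✓ -0-100✓ -00-00✓ -000-0 -0000-✓ -01-00✓ -0100-✓ -1-001✓ -11-01 -11-10 0--000✓ 0--001✓ 0--101✓ 0--111✓ 0-0-01✓ 0-000-✓ 0-01-1✓ 0-1-00✓ 0-1-01✓ 0-1-10✓ 0-10-0✓ 0-100-✓ 0-11-0✓ 0-11-1✓ 0-110-✓ 0-111-✓ 00--00✓ 00--01✓ 00-0-0 00-00-✓ 00-1-1✓ 00-10-✓ 000-0-✓ 001--0✓ 001-0-✓ 0011--✓ 01--01✓ 01-00-✓ 01-1-1✓ 011--0✓ 011--1✓ 011-0-✓ 011-1-✓ 0110--✓ 0111--✓ 1--001✓ 10--00✓ 10-00-✓
Round 3: ---001 -0--00 -0-00- 0---01 0--00- 0--1-1 0-1--0 0-1-0- 0-11-- 00--0- 011---
PIs = {---001, -0--00, -0-00-, -000-0, -10111, -11-01, -11-10, 0---01, 0--00-, 0--1-1, 0-1--0, 0-1-0-, 0-11--, 00--0-, 00-0-0, 011---}
Coverage chart:
  m0: -0--00,-0-00-,-000-0,0--00-,00--0-,00-0-0
  m2: -000-0,00-0-0
  m4: -0--00,00--0-
  m5: 0---01,0--1-1,00--0-
  m7: 0--1-1 ←essential
  m8: -0--00,-0-00-,0--00-,0-1--0,0-1-0-,00--0-,00-0-0
  m9: ---001,-0-00-,0---01,0--00-,0-1-0-,00--0-
  m10: 0-1--0,00-0-0
  m12: -0--00,0-1--0,0-1-0-,0-11--,00--0-
  m13: 0---01,0--1-1,0-1-0-,0-11--,00--0-
  m14: 0-1--0,0-11--
  m15: 0--1-1,0-11--
  m16: 0--00- ←essential
  m17: ---001,0---01,0--00-
  m21: 0---01,0--1-1
  m23: -10111,0--1-1
  m24: 0--00-,0-1--0,0-1-0-,011---
  m25: ---001,-11-01,0---01,0--00-,0-1-0-,011---
  m26: -11-10,0-1--0,011---
  m27: 011--- ←essential
  m28: 0-1--0,0-1-0-,0-11--,011---
  m29: -11-01,0---01,0--1-1,0-1-0-,0-11--,011---
  m30: -11-10,0-1--0,0-11--,011---
  m31: 0--1-1,0-11--,011---
  m32: -0--00,-0-00-,-000-0
  m33: ---001,-0-00-
  m34: -000-0 ←essential
  m36: -0--00 ←essential
  m40: -0--00,-0-00-
  m41: ---001,-0-00-
  m44: -0--00 ←essential
  m49: ---001 ←essential
  m55: -10111 ←essential
  m57: ---001,-11-01
  m58: -11-10 ←essential
  m61: -11-01 ←essential
  m62: -11-10 ←essential
Essential: ---001, -0--00, -000-0, -10111, -11-01, -11-10, 0--00-, 0--1-1, 011---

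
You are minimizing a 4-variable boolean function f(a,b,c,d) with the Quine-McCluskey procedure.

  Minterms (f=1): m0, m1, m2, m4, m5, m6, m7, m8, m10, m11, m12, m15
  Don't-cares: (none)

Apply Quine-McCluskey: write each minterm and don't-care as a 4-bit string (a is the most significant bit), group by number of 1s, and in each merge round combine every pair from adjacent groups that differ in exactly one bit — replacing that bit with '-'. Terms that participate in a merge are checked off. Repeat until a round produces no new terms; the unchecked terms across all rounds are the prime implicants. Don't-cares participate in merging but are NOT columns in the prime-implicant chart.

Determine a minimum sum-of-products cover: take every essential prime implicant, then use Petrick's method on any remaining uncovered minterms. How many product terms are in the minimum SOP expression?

5

Round 0: 0000✓ 0001✓ 0010✓ 0100✓ 0101✓ 0110✓ 0111✓ 1000✓ 1010✓ 1011✓ 1100✓ 1111✓
Round 1: -000✓ -010✓ -100✓ -111 0-00✓ 0-01✓ 0-10✓ 00-0✓ 000-✓ 01-0✓ 01-1✓ 010-✓ 011-✓ 1-00✓ 1-11 10-0✓ 101-
Round 2: --00 -0-0 0--0 0-0- 01--
PIs = {--00, -0-0, -111, 0--0, 0-0-, 01--, 1-11, 101-}
Coverage chart:
  m0: --00,-0-0,0--0,0-0-
  m1: 0-0- ←essential
  m2: -0-0,0--0
  m4: --00,0--0,0-0-,01--
  m5: 0-0-,01--
  m6: 0--0,01--
  m7: -111,01--
  m8: --00,-0-0
  m10: -0-0,101-
  m11: 1-11,101-
  m12: --00 ←essential
  m15: -111,1-11
Essential: --00, 0-0-
Petrick residual → -0-0, 01--, 1-11
Min cover (5 terms): c'd' + b'd' + a'c' + a'b + acd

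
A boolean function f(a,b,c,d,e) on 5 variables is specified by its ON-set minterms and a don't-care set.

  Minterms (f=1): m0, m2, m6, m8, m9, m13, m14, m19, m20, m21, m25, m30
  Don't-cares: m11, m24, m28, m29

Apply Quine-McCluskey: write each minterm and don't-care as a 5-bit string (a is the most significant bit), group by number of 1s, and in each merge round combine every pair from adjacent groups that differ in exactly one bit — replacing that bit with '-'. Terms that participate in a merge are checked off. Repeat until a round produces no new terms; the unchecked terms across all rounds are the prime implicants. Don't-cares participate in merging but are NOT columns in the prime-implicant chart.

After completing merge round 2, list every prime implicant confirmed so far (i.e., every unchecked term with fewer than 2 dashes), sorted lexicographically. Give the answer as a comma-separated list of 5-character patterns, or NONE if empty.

Round 0: 00000✓ 00010✓ 00110✓ 01000✓ 01001✓ 01011✓ 01101✓ 01110✓ 10011 10100✓ 10101✓ 11000✓ 11001✓ 11100✓ 11101✓ 11110✓
Round 1: -1000✓ -1001✓ -1101✓ -1110 0-000 0-110 00-10 000-0 01-01✓ 010-1 0100-✓ 1-100✓ 1-101✓ 1010-✓ 11-00✓ 11-01✓ 1100-✓ 111-0 1110-✓
Round 2: -1-01 -100- 1-10- 11-0-
PIs = {-1-01, -100-, -1110, 0-000, 0-110, 00-10, 000-0, 010-1, 1-10-, 10011, 11-0-, 111-0}

-1110, 0-000, 0-110, 00-10, 000-0, 010-1, 10011, 111-0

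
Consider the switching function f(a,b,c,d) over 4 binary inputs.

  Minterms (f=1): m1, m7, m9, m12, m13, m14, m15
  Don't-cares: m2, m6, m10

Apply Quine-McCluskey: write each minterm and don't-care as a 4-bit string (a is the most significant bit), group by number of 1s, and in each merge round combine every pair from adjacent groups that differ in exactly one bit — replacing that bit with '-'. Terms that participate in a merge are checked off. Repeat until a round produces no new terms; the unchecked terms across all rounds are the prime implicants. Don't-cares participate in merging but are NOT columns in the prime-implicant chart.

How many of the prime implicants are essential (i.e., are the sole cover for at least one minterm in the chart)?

size-2^0 implicants → 0001(✓)  0010(✓)  0110(✓)  0111(✓)  1001(✓)  1010(✓)  1100(✓)  1101(✓)  1110(✓)  1111(✓)
size-2^1 implicants → -001  -010(✓)  -110(✓)  -111(✓)  0-10(✓)  011-(✓)  1-01  1-10(✓)  11-0(✓)  11-1(✓)  110-(✓)  111-(✓)
size-2^2 implicants → --10  -11-  11--
Unchecked terms (primes): --10, -001, -11-, 1-01, 11--
Minterm coverage:
  m1 ⊆ -001 [E]
  m7 ⊆ -11- [E]
  m9 ⊆ -001,1-01
  m12 ⊆ 11-- [E]
  m13 ⊆ 1-01,11--
  m14 ⊆ --10,-11-,11--
  m15 ⊆ -11-,11--
E = {-001, -11-, 11--}

3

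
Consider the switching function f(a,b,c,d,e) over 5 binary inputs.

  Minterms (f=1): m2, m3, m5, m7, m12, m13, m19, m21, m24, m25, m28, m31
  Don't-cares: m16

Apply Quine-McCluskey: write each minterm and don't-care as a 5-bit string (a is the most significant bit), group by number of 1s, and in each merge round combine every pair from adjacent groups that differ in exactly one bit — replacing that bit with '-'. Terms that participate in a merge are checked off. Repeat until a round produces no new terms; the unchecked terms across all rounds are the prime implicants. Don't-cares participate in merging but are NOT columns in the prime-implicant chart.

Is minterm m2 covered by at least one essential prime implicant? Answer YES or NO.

YES

[col 0] 00010*, 00011*, 00101*, 00111*, 01100*, 01101*, 10000*, 10011*, 10101*, 11000*, 11001*, 11100*, 11111
[col 1] -0011, -0101, -1100, 0-101, 00-11, 0001-, 001-1, 0110-, 1-000, 11-00, 1100-
Prime implicants: -0011, -0101, -1100, 0-101, 00-11, 0001-, 001-1, 0110-, 1-000, 11-00, 1100-, 11111
PI chart (minterm → PIs covering it):
  2 | 0001-  (sole → essential)
  3 | -0011,00-11,0001-
  5 | -0101,0-101,001-1
  7 | 00-11,001-1
  12 | -1100,0110-
  13 | 0-101,0110-
  19 | -0011  (sole → essential)
  21 | -0101  (sole → essential)
  24 | 1-000,11-00,1100-
  25 | 1100-  (sole → essential)
  28 | -1100,11-00
  31 | 11111  (sole → essential)
Essential prime implicants: -0011, -0101, 0001-, 1100-, 11111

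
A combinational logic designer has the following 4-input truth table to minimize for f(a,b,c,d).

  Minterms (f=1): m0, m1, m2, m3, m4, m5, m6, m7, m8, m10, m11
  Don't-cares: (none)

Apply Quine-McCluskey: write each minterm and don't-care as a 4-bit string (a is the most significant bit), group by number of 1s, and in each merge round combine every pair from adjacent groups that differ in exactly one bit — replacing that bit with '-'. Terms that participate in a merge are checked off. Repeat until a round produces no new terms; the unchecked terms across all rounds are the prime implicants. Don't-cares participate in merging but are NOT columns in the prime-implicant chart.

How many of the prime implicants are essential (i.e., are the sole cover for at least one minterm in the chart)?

Round 0: 0000✓ 0001✓ 0010✓ 0011✓ 0100✓ 0101✓ 0110✓ 0111✓ 1000✓ 1010✓ 1011✓
Round 1: -000✓ -010✓ -011✓ 0-00✓ 0-01✓ 0-10✓ 0-11✓ 00-0✓ 00-1✓ 000-✓ 001-✓ 01-0✓ 01-1✓ 010-✓ 011-✓ 10-0✓ 101-✓
Round 2: -0-0 -01- 0--0✓ 0--1✓ 0-0-✓ 0-1-✓ 00--✓ 01--✓
Round 3: 0---
PIs = {-0-0, -01-, 0---}
Coverage chart:
  m0: -0-0,0---
  m1: 0--- ←essential
  m2: -0-0,-01-,0---
  m3: -01-,0---
  m4: 0--- ←essential
  m5: 0--- ←essential
  m6: 0--- ←essential
  m7: 0--- ←essential
  m8: -0-0 ←essential
  m10: -0-0,-01-
  m11: -01- ←essential
Essential: -0-0, -01-, 0---

3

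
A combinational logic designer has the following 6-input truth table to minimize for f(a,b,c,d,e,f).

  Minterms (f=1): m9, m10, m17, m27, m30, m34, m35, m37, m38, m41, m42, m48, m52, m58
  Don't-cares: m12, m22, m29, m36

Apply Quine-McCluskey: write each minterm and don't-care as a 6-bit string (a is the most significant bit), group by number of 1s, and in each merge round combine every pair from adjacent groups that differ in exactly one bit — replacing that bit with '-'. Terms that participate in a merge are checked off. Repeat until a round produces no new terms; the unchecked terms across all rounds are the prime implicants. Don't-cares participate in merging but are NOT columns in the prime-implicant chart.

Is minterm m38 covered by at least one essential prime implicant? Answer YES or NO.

NO

[col 0] 001001*, 001010*, 001100, 010001, 010110*, 011011, 011101, 011110*, 100010*, 100011*, 100100*, 100101*, 100110*, 101001*, 101010*, 110000*, 110100*, 111010*
[col 1] -01001, -01010, 01-110, 1-0100, 1-1010, 10-010, 100-10, 10001-, 1001-0, 10010-, 110-00
Prime implicants: -01001, -01010, 001100, 01-110, 010001, 011011, 011101, 1-0100, 1-1010, 10-010, 100-10, 10001-, 1001-0, 10010-, 110-00
PI chart (minterm → PIs covering it):
  9 | -01001  (sole → essential)
  10 | -01010  (sole → essential)
  17 | 010001  (sole → essential)
  27 | 011011  (sole → essential)
  30 | 01-110  (sole → essential)
  34 | 10-010,100-10,10001-
  35 | 10001-  (sole → essential)
  37 | 10010-  (sole → essential)
  38 | 100-10,1001-0
  41 | -01001  (sole → essential)
  42 | -01010,1-1010,10-010
  48 | 110-00  (sole → essential)
  52 | 1-0100,110-00
  58 | 1-1010  (sole → essential)
Essential prime implicants: -01001, -01010, 01-110, 010001, 011011, 1-1010, 10001-, 10010-, 110-00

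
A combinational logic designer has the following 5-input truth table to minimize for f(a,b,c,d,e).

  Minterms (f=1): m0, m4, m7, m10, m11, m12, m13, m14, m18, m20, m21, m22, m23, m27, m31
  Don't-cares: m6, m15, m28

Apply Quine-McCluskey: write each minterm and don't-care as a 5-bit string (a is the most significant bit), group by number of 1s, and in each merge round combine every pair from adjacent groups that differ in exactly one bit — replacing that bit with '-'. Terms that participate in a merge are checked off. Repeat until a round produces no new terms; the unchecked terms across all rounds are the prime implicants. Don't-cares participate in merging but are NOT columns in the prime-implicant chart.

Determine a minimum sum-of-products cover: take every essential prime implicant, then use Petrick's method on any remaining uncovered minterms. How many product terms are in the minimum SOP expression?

7

size-2^0 implicants → 00000(✓)  00100(✓)  00110(✓)  00111(✓)  01010(✓)  01011(✓)  01100(✓)  01101(✓)  01110(✓)  01111(✓)  10010(✓)  10100(✓)  10101(✓)  10110(✓)  10111(✓)  11011(✓)  11100(✓)  11111(✓)
size-2^1 implicants → -0100(✓)  -0110(✓)  -0111(✓)  -1011(✓)  -1100(✓)  -1111(✓)  0-100(✓)  0-110(✓)  0-111(✓)  00-00  001-0(✓)  0011-(✓)  01-10(✓)  01-11(✓)  0101-(✓)  011-0(✓)  011-1(✓)  0110-(✓)  0111-(✓)  1-100(✓)  1-111(✓)  10-10  101-0(✓)  101-1(✓)  1010-(✓)  1011-(✓)  11-11(✓)
size-2^2 implicants → --100  --111  -01-0  -011-  -1-11  0-1-0  0-11-  01-1-  011--  101--
Unchecked terms (primes): --100, --111, -01-0, -011-, -1-11, 0-1-0, 0-11-, 00-00, 01-1-, 011--, 10-10, 101--
Minterm coverage:
  m0 ⊆ 00-00 [E]
  m4 ⊆ --100,-01-0,0-1-0,00-00
  m7 ⊆ --111,-011-,0-11-
  m10 ⊆ 01-1- [E]
  m11 ⊆ -1-11,01-1-
  m12 ⊆ --100,0-1-0,011--
  m13 ⊆ 011-- [E]
  m14 ⊆ 0-1-0,0-11-,01-1-,011--
  m18 ⊆ 10-10 [E]
  m20 ⊆ --100,-01-0,101--
  m21 ⊆ 101-- [E]
  m22 ⊆ -01-0,-011-,10-10,101--
  m23 ⊆ --111,-011-,101--
  m27 ⊆ -1-11 [E]
  m31 ⊆ --111,-1-11
E = {-1-11, 00-00, 01-1-, 011--, 10-10, 101--}
Petrick residual → --111
Cover = cde + bde + a'b'd'e' + a'bd + a'bc + ab'de' + ab'c  |cover|=7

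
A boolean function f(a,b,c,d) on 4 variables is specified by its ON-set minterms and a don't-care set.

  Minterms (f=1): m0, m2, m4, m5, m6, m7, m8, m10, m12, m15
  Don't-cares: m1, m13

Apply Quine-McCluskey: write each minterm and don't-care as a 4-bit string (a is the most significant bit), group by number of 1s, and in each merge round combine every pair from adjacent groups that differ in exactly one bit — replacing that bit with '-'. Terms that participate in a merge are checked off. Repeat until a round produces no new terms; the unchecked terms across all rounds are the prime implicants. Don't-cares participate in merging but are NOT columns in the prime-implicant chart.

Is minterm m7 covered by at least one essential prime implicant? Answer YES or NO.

Round 0: 0000✓ 0001✓ 0010✓ 0100✓ 0101✓ 0110✓ 0111✓ 1000✓ 1010✓ 1100✓ 1101✓ 1111✓
Round 1: -000✓ -010✓ -100✓ -101✓ -111✓ 0-00✓ 0-01✓ 0-10✓ 00-0✓ 000-✓ 01-0✓ 01-1✓ 010-✓ 011-✓ 1-00✓ 10-0✓ 11-1✓ 110-✓
Round 2: --00 -0-0 -1-1 -10- 0--0 0-0- 01--
PIs = {--00, -0-0, -1-1, -10-, 0--0, 0-0-, 01--}
Coverage chart:
  m0: --00,-0-0,0--0,0-0-
  m2: -0-0,0--0
  m4: --00,-10-,0--0,0-0-,01--
  m5: -1-1,-10-,0-0-,01--
  m6: 0--0,01--
  m7: -1-1,01--
  m8: --00,-0-0
  m10: -0-0 ←essential
  m12: --00,-10-
  m15: -1-1 ←essential
Essential: -0-0, -1-1

YES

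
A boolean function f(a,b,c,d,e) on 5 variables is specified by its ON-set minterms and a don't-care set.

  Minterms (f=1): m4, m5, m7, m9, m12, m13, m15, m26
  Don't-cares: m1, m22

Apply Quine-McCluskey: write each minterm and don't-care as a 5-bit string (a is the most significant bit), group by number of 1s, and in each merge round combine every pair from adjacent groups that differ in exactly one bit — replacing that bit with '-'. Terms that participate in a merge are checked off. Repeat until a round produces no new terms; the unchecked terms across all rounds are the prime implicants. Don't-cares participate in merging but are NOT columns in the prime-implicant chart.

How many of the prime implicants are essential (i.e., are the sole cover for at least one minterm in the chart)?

[col 0] 00001*, 00100*, 00101*, 00111*, 01001*, 01100*, 01101*, 01111*, 10110, 11010
[col 1] 0-001*, 0-100*, 0-101*, 0-111*, 00-01*, 001-1*, 0010-*, 01-01*, 011-1*, 0110-*
[col 2] 0--01, 0-1-1, 0-10-
Prime implicants: 0--01, 0-1-1, 0-10-, 10110, 11010
PI chart (minterm → PIs covering it):
  4 | 0-10-  (sole → essential)
  5 | 0--01,0-1-1,0-10-
  7 | 0-1-1  (sole → essential)
  9 | 0--01  (sole → essential)
  12 | 0-10-  (sole → essential)
  13 | 0--01,0-1-1,0-10-
  15 | 0-1-1  (sole → essential)
  26 | 11010  (sole → essential)
Essential prime implicants: 0--01, 0-1-1, 0-10-, 11010

4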